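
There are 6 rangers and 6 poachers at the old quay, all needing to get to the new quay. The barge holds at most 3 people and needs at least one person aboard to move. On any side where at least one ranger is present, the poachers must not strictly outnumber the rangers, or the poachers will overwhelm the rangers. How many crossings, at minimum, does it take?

Following every safe sequence of crossings from the start, the most of the 12 that can be at the new quay as the barge arrives there on crossings 1, 3, 5 is 3, 5, 6 respectively; the best ever achieved is 6 of 12.
From crossing 7 on, no configuration arises that was not already reachable earlier: only 17 distinct safe configurations (who is on which side, and where the barge is) can ever be reached, none of them has everyone across, and every continuation just revisits them. They are: 0 rangers + 0 poachers across (barge back at the start); 0 rangers + 1 poacher across (barge there); 0 rangers + 1 poacher across (barge back at the start); 0 rangers + 2 poachers across (barge there); 0 rangers + 2 poachers across (barge back at the start); 0 rangers + 3 poachers across (barge there); 0 rangers + 3 poachers across (barge back at the start); 0 rangers + 4 poachers across (barge there); 0 rangers + 4 poachers across (barge back at the start); 0 rangers + 5 poachers across (barge there); 0 rangers + 5 poachers across (barge back at the start); 0 rangers + 6 poachers across (barge there); 1 ranger + 1 poacher across (barge there); 1 ranger + 1 poacher across (barge back at the start); 2 rangers + 2 poachers across (barge there); 2 rangers + 2 poachers across (barge back at the start); 3 rangers + 3 poachers across (barge there). So no valid plan exists.

impossible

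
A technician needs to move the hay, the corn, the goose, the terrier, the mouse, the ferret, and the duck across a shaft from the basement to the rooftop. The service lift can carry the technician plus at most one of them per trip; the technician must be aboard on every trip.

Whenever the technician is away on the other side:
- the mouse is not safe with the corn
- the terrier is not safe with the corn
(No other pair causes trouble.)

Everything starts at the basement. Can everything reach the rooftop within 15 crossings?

Yes

Yes — this plan uses 15 crossings (≤ 15):
1. Technician goes to the rooftop with the corn.
2. Technician goes back to the basement alone.
3. Technician goes to the rooftop with the hay.
4. Technician goes back to the basement alone.
5. Technician goes to the rooftop with the goose.
6. Technician goes back to the basement alone.
7. Technician goes to the rooftop with the terrier.
8. Technician goes back to the basement with the corn.
9. Technician goes to the rooftop with the mouse.
10. Technician goes back to the basement alone.
11. Technician goes to the rooftop with the ferret.
12. Technician goes back to the basement alone.
13. Technician goes to the rooftop with the duck.
14. Technician goes back to the basement alone.
15. Technician goes to the rooftop with the corn.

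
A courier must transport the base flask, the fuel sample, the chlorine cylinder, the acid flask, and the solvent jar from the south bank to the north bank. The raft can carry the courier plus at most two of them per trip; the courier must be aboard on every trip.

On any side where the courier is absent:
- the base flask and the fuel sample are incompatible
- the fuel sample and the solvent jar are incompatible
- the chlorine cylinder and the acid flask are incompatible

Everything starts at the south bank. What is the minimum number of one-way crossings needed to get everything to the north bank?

5

Counting alone: the courier can take at most 2 across per trip to the north bank, so moving all 5 needs at least 3 loaded trips out, with a return between consecutive ones — at least 5 crossings.
The plan below uses exactly 5 crossings, so it is optimal:
1. Courier goes to the north bank with the chlorine cylinder and the fuel sample.
2. Courier goes back to the south bank alone.
3. Courier goes to the north bank with the base flask and the solvent jar.
4. Courier goes back to the south bank with the fuel sample.
5. Courier goes to the north bank with the acid flask and the fuel sample.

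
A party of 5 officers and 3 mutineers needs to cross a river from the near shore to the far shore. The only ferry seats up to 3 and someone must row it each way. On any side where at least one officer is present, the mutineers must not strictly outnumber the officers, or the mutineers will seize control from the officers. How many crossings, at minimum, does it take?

Counting alone: each trip to the far shore takes at most 3 across and each return brings at least 1 back, so after t trips out (and t−1 returns) at most 3t − (t−1) of the 8 are across; that first reaches 8 at t = 4, so at least 7 crossings are needed.
The plan below uses exactly 7 crossings, so it is optimal:
1. 2 mutineers → the far shore.  (the near shore: 5O 1M; the far shore: 0O 2M)
2. 1 mutineer ← the near shore.  (the near shore: 5O 2M; the far shore: 0O 1M)
3. 2 officers and 1 mutineer → the far shore.  (the near shore: 3O 1M; the far shore: 2O 2M)
4. 1 mutineer ← the near shore.  (the near shore: 3O 2M; the far shore: 2O 1M)
5. 1 officer and 2 mutineers → the far shore.  (the near shore: 2O 0M; the far shore: 3O 3M)
6. 1 mutineer ← the near shore.  (the near shore: 2O 1M; the far shore: 3O 2M)
7. 2 officers and 1 mutineer → the far shore.  (the near shore: 0O 0M; the far shore: 5O 3M)

7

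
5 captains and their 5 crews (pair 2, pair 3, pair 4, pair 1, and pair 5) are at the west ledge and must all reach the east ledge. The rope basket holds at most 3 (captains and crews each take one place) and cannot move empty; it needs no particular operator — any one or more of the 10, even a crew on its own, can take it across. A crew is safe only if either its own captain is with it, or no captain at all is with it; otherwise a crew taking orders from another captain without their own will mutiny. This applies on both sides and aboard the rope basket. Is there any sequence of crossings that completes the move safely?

1. captain 2 and crew 2 cross → the east ledge.
2. captain 2 crosses ← the west ledge.
3. crew 1, crew 3, and crew 4 cross → the east ledge.
4. crew 2 crosses ← the west ledge.
5. captain 1, captain 3, and captain 4 cross → the east ledge.
6. captain 3 and crew 3 cross ← the west ledge.
7. captain 2, captain 3, and captain 5 cross → the east ledge.
8. crew 4 crosses ← the west ledge.
9. crew 2 and crew 3 cross → the east ledge.
10. crew 2 crosses ← the west ledge.
11. crew 2, crew 4, and crew 5 cross → the east ledge.

Yes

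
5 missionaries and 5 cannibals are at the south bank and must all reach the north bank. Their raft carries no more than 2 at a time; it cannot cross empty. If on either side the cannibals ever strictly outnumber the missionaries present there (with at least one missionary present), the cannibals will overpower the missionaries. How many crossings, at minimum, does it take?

impossible

Following every safe sequence of crossings from the start, the most of the 10 that can be at the north bank as the raft arrives there on crossings 1, 3, 5, 7 is 2, 3, 4, 5 respectively; the best ever achieved is 5 of 10.
From crossing 9 on, no configuration arises that was not already reachable earlier: only 13 distinct safe configurations (who is on which side, and where the raft is) can ever be reached, none of them has everyone across, and every continuation just revisits them. They are: 0 missionaries + 0 cannibals across (raft back at the start); 0 missionaries + 1 cannibal across (raft there); 0 missionaries + 1 cannibal across (raft back at the start); 0 missionaries + 2 cannibals across (raft there); 0 missionaries + 2 cannibals across (raft back at the start); 0 missionaries + 3 cannibals across (raft there); 0 missionaries + 3 cannibals across (raft back at the start); 0 missionaries + 4 cannibals across (raft there); 0 missionaries + 4 cannibals across (raft back at the start); 0 missionaries + 5 cannibals across (raft there); 1 missionary + 1 cannibal across (raft there); 1 missionary + 1 cannibal across (raft back at the start); 2 missionaries + 2 cannibals across (raft there). So no valid plan exists.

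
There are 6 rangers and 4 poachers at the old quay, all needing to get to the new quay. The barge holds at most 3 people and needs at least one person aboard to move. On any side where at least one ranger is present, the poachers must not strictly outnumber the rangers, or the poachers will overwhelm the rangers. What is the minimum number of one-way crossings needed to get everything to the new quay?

Counting alone: each trip to the new quay takes at most 3 across and each return brings at least 1 back, so after t trips out (and t−1 returns) at most 3t − (t−1) of the 10 are across; that first reaches 10 at t = 5, so at least 9 crossings are needed.
The plan below uses exactly 9 crossings, so it is optimal:
1. 2 poachers → the new quay.  (the old quay: 6R 2P; the new quay: 0R 2P)
2. 1 poacher ← the old quay.  (the old quay: 6R 3P; the new quay: 0R 1P)
3. 3 poachers → the new quay.  (the old quay: 6R 0P; the new quay: 0R 4P)
4. 1 poacher ← the old quay.  (the old quay: 6R 1P; the new quay: 0R 3P)
5. 3 rangers → the new quay.  (the old quay: 3R 1P; the new quay: 3R 3P)
6. 1 poacher ← the old quay.  (the old quay: 3R 2P; the new quay: 3R 2P)
7. 1 ranger and 2 poachers → the new quay.  (the old quay: 2R 0P; the new quay: 4R 4P)
8. 1 poacher ← the old quay.  (the old quay: 2R 1P; the new quay: 4R 3P)
9. 2 rangers and 1 poacher → the new quay.  (the old quay: 0R 0P; the new quay: 6R 4P)

9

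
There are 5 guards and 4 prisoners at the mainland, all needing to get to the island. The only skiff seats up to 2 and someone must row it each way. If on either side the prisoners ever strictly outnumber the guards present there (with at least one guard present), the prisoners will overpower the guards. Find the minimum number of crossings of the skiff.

15

Counting alone: each trip to the island takes at most 2 across and each return brings at least 1 back, so after t trips out (and t−1 returns) at most 2t − (t−1) of the 9 are across; that first reaches 9 at t = 8, so at least 15 crossings are needed.
The plan below uses exactly 15 crossings, so it is optimal:
1. 2 prisoners → the island.  (the mainland: 5G 2P; the island: 0G 2P)
2. 1 prisoner ← the mainland.  (the mainland: 5G 3P; the island: 0G 1P)
3. 2 prisoners → the island.  (the mainland: 5G 1P; the island: 0G 3P)
4. 1 prisoner ← the mainland.  (the mainland: 5G 2P; the island: 0G 2P)
5. 2 guards → the island.  (the mainland: 3G 2P; the island: 2G 2P)
6. 1 prisoner ← the mainland.  (the mainland: 3G 3P; the island: 2G 1P)
7. 1 guard and 1 prisoner → the island.  (the mainland: 2G 2P; the island: 3G 2P)
8. 1 guard ← the mainland.  (the mainland: 3G 2P; the island: 2G 2P)
9. 1 guard and 1 prisoner → the island.  (the mainland: 2G 1P; the island: 3G 3P)
10. 1 prisoner ← the mainland.  (the mainland: 2G 2P; the island: 3G 2P)
11. 1 guard and 1 prisoner → the island.  (the mainland: 1G 1P; the island: 4G 3P)
12. 1 guard ← the mainland.  (the mainland: 2G 1P; the island: 3G 3P)
13. 1 guard and 1 prisoner → the island.  (the mainland: 1G 0P; the island: 4G 4P)
14. 1 prisoner ← the mainland.  (the mainland: 1G 1P; the island: 4G 3P)
15. 1 guard and 1 prisoner → the island.  (the mainland: 0G 0P; the island: 5G 4P)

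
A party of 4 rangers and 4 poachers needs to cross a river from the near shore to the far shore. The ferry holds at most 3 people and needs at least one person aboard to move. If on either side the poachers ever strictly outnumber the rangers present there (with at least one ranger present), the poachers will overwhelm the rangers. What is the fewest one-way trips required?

9

Counting alone: each trip to the far shore takes at most 3 across and each return brings at least 1 back, so after t trips out (and t−1 returns) at most 3t − (t−1) of the 8 are across; that first reaches 8 at t = 4, so at least 7 crossings are needed.
The safety rule pushes this higher. Following every safe sequence of crossings, the most of the 8 that can be at the far shore as the ferry arrives there on crossing 7 is 7 — never all 8.
So no plan with fewer than 9 crossings exists, and this one achieves 9:
1. 2 poachers → the far shore.  (the near shore: 4R 2P; the far shore: 0R 2P)
2. 1 poacher ← the near shore.  (the near shore: 4R 3P; the far shore: 0R 1P)
3. 3 poachers → the far shore.  (the near shore: 4R 0P; the far shore: 0R 4P)
4. 1 poacher ← the near shore.  (the near shore: 4R 1P; the far shore: 0R 3P)
5. 3 rangers → the far shore.  (the near shore: 1R 1P; the far shore: 3R 3P)
6. 1 ranger and 1 poacher ← the near shore.  (the near shore: 2R 2P; the far shore: 2R 2P)
7. 2 rangers → the far shore.  (the near shore: 0R 2P; the far shore: 4R 2P)
8. 1 poacher ← the near shore.  (the near shore: 0R 3P; the far shore: 4R 1P)
9. 3 poachers → the far shore.  (the near shore: 0R 0P; the far shore: 4R 4P)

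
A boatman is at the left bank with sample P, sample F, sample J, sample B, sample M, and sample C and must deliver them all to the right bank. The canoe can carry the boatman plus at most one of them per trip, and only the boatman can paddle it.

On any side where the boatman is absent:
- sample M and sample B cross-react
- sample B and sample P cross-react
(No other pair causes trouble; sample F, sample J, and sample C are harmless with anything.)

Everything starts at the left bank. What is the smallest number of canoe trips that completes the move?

13

Counting alone: the boatman can take at most 1 across per trip to the right bank, so moving all 6 needs at least 6 loaded trips out, with a return between consecutive ones — at least 11 crossings.
The safety rule pushes this higher. Following every safe sequence of crossings, the most of the 6 that can be at the right bank as the canoe arrives there on crossing 11 is 5 — never all 6.
So no plan with fewer than 13 crossings exists, and this one achieves 13:
1. Boatman goes to the right bank with sample B.  [the left bank: sample C, sample F, sample J, sample M, sample P | the right bank: sample B]
2. Boatman goes back to the left bank alone.  [the left bank: sample C, sample F, sample J, sample M, sample P | the right bank: sample B]
3. Boatman goes to the right bank with sample P.  [the left bank: sample C, sample F, sample J, sample M | the right bank: sample B, sample P]
4. Boatman goes back to the left bank with sample B.  [the left bank: sample B, sample C, sample F, sample J, sample M | the right bank: sample P]
5. Boatman goes to the right bank with sample M.  [the left bank: sample B, sample C, sample F, sample J | the right bank: sample M, sample P]
6. Boatman goes back to the left bank alone.  [the left bank: sample B, sample C, sample F, sample J | the right bank: sample M, sample P]
7. Boatman goes to the right bank with sample F.  [the left bank: sample B, sample C, sample J | the right bank: sample F, sample M, sample P]
8. Boatman goes back to the left bank alone.  [the left bank: sample B, sample C, sample J | the right bank: sample F, sample M, sample P]
9. Boatman goes to the right bank with sample J.  [the left bank: sample B, sample C | the right bank: sample F, sample J, sample M, sample P]
10. Boatman goes back to the left bank alone.  [the left bank: sample B, sample C | the right bank: sample F, sample J, sample M, sample P]
11. Boatman goes to the right bank with sample C.  [the left bank: sample B | the right bank: sample C, sample F, sample J, sample M, sample P]
12. Boatman goes back to the left bank alone.  [the left bank: sample B | the right bank: sample C, sample F, sample J, sample M, sample P]
13. Boatman goes to the right bank with sample B.  [the left bank: — | the right bank: sample B, sample C, sample F, sample J, sample M, sample P]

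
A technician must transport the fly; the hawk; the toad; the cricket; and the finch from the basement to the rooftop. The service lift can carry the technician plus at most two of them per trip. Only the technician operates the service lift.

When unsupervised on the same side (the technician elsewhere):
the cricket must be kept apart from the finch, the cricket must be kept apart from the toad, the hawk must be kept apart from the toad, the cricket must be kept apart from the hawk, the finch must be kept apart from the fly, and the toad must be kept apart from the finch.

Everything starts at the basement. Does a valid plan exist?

No

Whatever the first load, the items left behind include a forbidden pair without the technician. No opening move is safe, so no plan exists.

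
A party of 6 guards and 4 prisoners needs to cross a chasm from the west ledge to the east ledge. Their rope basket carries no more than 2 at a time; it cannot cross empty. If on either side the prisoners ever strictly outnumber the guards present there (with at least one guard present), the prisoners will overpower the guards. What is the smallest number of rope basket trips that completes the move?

Counting alone: each trip to the east ledge takes at most 2 across and each return brings at least 1 back, so after t trips out (and t−1 returns) at most 2t − (t−1) of the 10 are across; that first reaches 10 at t = 9, so at least 17 crossings are needed.
The plan below uses exactly 17 crossings, so it is optimal:
1. 2 prisoners → the east ledge.  (the west ledge: 6G 2P; the east ledge: 0G 2P)
2. 1 prisoner ← the west ledge.  (the west ledge: 6G 3P; the east ledge: 0G 1P)
3. 2 prisoners → the east ledge.  (the west ledge: 6G 1P; the east ledge: 0G 3P)
4. 1 prisoner ← the west ledge.  (the west ledge: 6G 2P; the east ledge: 0G 2P)
5. 2 guards → the east ledge.  (the west ledge: 4G 2P; the east ledge: 2G 2P)
6. 1 prisoner ← the west ledge.  (the west ledge: 4G 3P; the east ledge: 2G 1P)
7. 1 guard and 1 prisoner → the east ledge.  (the west ledge: 3G 2P; the east ledge: 3G 2P)
8. 1 prisoner ← the west ledge.  (the west ledge: 3G 3P; the east ledge: 3G 1P)
9. 2 prisoners → the east ledge.  (the west ledge: 3G 1P; the east ledge: 3G 3P)
10. 1 prisoner ← the west ledge.  (the west ledge: 3G 2P; the east ledge: 3G 2P)
11. 1 guard and 1 prisoner → the east ledge.  (the west ledge: 2G 1P; the east ledge: 4G 3P)
12. 1 prisoner ← the west ledge.  (the west ledge: 2G 2P; the east ledge: 4G 2P)
13. 2 prisoners → the east ledge.  (the west ledge: 2G 0P; the east ledge: 4G 4P)
14. 1 prisoner ← the west ledge.  (the west ledge: 2G 1P; the east ledge: 4G 3P)
15. 1 guard and 1 prisoner → the east ledge.  (the west ledge: 1G 0P; the east ledge: 5G 4P)
16. 1 prisoner ← the west ledge.  (the west ledge: 1G 1P; the east ledge: 5G 3P)
17. 1 guard and 1 prisoner → the east ledge.  (the west ledge: 0G 0P; the east ledge: 6G 4P)

17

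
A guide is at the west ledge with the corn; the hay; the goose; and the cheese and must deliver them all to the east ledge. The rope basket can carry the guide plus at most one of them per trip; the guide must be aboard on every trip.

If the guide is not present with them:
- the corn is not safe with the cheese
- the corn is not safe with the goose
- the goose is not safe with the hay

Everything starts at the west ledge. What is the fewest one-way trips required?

impossible

Whatever the first load, the items left behind include a forbidden pair without the guide. No opening move is safe, so no plan exists.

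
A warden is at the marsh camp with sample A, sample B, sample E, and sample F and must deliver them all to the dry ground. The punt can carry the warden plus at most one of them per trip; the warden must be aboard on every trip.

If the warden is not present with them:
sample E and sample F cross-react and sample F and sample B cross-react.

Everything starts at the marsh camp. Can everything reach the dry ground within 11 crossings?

Yes

Yes — this plan uses 9 crossings (≤ 11):
1. Warden goes to the dry ground with sample F.  [the marsh camp: sample A, sample B, sample E | the dry ground: sample F]
2. Warden goes back to the marsh camp alone.  [the marsh camp: sample A, sample B, sample E | the dry ground: sample F]
3. Warden goes to the dry ground with sample A.  [the marsh camp: sample B, sample E | the dry ground: sample A, sample F]
4. Warden goes back to the marsh camp alone.  [the marsh camp: sample B, sample E | the dry ground: sample A, sample F]
5. Warden goes to the dry ground with sample B.  [the marsh camp: sample E | the dry ground: sample A, sample B, sample F]
6. Warden goes back to the marsh camp with sample F.  [the marsh camp: sample E, sample F | the dry ground: sample A, sample B]
7. Warden goes to the dry ground with sample E.  [the marsh camp: sample F | the dry ground: sample A, sample B, sample E]
8. Warden goes back to the marsh camp alone.  [the marsh camp: sample F | the dry ground: sample A, sample B, sample E]
9. Warden goes to the dry ground with sample F.  [the marsh camp: — | the dry ground: sample A, sample B, sample E, sample F]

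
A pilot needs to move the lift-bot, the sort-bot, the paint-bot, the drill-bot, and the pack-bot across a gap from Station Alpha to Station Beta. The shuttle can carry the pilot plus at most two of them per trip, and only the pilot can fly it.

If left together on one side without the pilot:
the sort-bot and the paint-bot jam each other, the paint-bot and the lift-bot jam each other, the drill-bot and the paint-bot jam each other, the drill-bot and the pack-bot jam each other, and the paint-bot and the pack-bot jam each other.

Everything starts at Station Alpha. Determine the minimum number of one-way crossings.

7

Counting alone: the pilot can take at most 2 across per trip to Station Beta, so moving all 5 needs at least 3 loaded trips out, with a return between consecutive ones — at least 5 crossings.
The safety rule pushes this higher. Following every safe sequence of crossings, the most of the 5 that can be at Station Beta as the shuttle arrives there on crossing 5 is 4 — never all 5.
So no plan with fewer than 7 crossings exists, and this one achieves 7:
1. Pilot goes to Station Beta with the drill-bot and the paint-bot.  [Station Alpha: the lift-bot, the pack-bot, the sort-bot | Station Beta: the drill-bot, the paint-bot]
2. Pilot goes back to Station Alpha with the paint-bot.  [Station Alpha: the lift-bot, the pack-bot, the paint-bot, the sort-bot | Station Beta: the drill-bot]
3. Pilot goes to Station Beta with the lift-bot and the paint-bot.  [Station Alpha: the pack-bot, the sort-bot | Station Beta: the drill-bot, the lift-bot, the paint-bot]
4. Pilot goes back to Station Alpha with the paint-bot.  [Station Alpha: the pack-bot, the paint-bot, the sort-bot | Station Beta: the drill-bot, the lift-bot]
5. Pilot goes to Station Beta with the paint-bot and the sort-bot.  [Station Alpha: the pack-bot | Station Beta: the drill-bot, the lift-bot, the paint-bot, the sort-bot]
6. Pilot goes back to Station Alpha with the paint-bot.  [Station Alpha: the pack-bot, the paint-bot | Station Beta: the drill-bot, the lift-bot, the sort-bot]
7. Pilot goes to Station Beta with the pack-bot and the paint-bot.  [Station Alpha: — | Station Beta: the drill-bot, the lift-bot, the pack-bot, the paint-bot, the sort-bot]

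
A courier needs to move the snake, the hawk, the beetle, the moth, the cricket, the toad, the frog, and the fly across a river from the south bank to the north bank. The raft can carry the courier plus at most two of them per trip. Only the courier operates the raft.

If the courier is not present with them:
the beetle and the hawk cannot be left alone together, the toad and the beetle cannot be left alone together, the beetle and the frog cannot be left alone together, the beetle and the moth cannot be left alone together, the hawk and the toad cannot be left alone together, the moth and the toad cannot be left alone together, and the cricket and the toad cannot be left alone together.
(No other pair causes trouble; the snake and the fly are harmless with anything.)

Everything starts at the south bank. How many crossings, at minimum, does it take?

Counting alone: the courier can take at most 2 across per trip to the north bank, so moving all 8 needs at least 4 loaded trips out, with a return between consecutive ones — at least 7 crossings.
The safety rule pushes this higher. Following every safe sequence of crossings, the most of the 8 that can be at the north bank as the raft arrives there on crossings 7, 9, 11 is 5, 6, 7 respectively — never all 8.
So no plan with fewer than 13 crossings exists, and this one achieves 13:
1. Courier goes to the north bank with the beetle and the toad.
2. Courier goes back to the south bank with the beetle.
3. Courier goes to the north bank with the beetle and the snake.
4. Courier goes back to the south bank with the beetle.
5. Courier goes to the north bank with the beetle and the cricket.
6. Courier goes back to the south bank with the toad.
7. Courier goes to the north bank with the hawk and the moth.
8. Courier goes back to the south bank with the beetle.
9. Courier goes to the north bank with the beetle and the frog.
10. Courier goes back to the south bank with the beetle.
11. Courier goes to the north bank with the beetle and the fly.
12. Courier goes back to the south bank with the beetle.
13. Courier goes to the north bank with the beetle and the toad.

13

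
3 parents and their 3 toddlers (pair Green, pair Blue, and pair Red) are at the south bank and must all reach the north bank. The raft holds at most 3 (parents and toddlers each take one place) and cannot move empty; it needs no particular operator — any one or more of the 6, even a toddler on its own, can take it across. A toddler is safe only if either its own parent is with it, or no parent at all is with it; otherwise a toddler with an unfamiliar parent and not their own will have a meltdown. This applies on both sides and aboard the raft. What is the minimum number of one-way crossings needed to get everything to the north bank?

Counting alone: each trip to the north bank takes at most 3 across and each return brings at least 1 back, so after t trips out (and t−1 returns) at most 3t − (t−1) of the 6 are across; that first reaches 6 at t = 3, so at least 5 crossings are needed.
The plan below uses exactly 5 crossings, so it is optimal:
1. parent Green and toddler Green cross → the north bank.
2. parent Green crosses ← the south bank.
3. parent Blue, parent Green, and parent Red cross → the north bank.
4. toddler Green crosses ← the south bank.
5. toddler Blue, toddler Green, and toddler Red cross → the north bank.

5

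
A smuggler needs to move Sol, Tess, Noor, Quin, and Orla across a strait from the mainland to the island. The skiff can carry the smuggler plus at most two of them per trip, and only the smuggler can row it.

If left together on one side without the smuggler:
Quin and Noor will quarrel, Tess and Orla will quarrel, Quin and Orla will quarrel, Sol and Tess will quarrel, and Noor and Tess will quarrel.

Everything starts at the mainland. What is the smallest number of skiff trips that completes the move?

7

Counting alone: the smuggler can take at most 2 across per trip to the island, so moving all 5 needs at least 3 loaded trips out, with a return between consecutive ones — at least 5 crossings.
The safety rule pushes this higher. Following every safe sequence of crossings, the most of the 5 that can be at the island as the skiff arrives there on crossing 5 is 4 — never all 5.
So no plan with fewer than 7 crossings exists, and this one achieves 7:
1. Smuggler goes to the island with Quin and Tess.  [the mainland: Noor, Orla, Sol | the island: Quin, Tess]
2. Smuggler goes back to the mainland alone.  [the mainland: Noor, Orla, Sol | the island: Quin, Tess]
3. Smuggler goes to the island with Sol.  [the mainland: Noor, Orla | the island: Quin, Sol, Tess]
4. Smuggler goes back to the mainland with Tess.  [the mainland: Noor, Orla, Tess | the island: Quin, Sol]
5. Smuggler goes to the island with Noor and Orla.  [the mainland: Tess | the island: Noor, Orla, Quin, Sol]
6. Smuggler goes back to the mainland with Quin.  [the mainland: Quin, Tess | the island: Noor, Orla, Sol]
7. Smuggler goes to the island with Quin and Tess.  [the mainland: — | the island: Noor, Orla, Quin, Sol, Tess]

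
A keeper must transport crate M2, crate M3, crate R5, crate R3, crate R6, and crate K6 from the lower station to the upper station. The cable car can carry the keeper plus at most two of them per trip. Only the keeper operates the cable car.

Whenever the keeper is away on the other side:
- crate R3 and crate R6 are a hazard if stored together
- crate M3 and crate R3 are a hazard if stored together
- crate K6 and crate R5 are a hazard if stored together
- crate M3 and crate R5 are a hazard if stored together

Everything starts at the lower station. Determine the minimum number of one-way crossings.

7

Counting alone: the keeper can take at most 2 across per trip to the upper station, so moving all 6 needs at least 3 loaded trips out, with a return between consecutive ones — at least 5 crossings.
The safety rule pushes this higher. Following every safe sequence of crossings, the most of the 6 that can be at the upper station as the cable car arrives there on crossing 5 is 5 — never all 6.
So no plan with fewer than 7 crossings exists, and this one achieves 7:
1. Keeper goes to the upper station with crate R3 and crate R5.  [the lower station: crate K6, crate M2, crate M3, crate R6 | the upper station: crate R3, crate R5]
2. Keeper goes back to the lower station alone.  [the lower station: crate K6, crate M2, crate M3, crate R6 | the upper station: crate R3, crate R5]
3. Keeper goes to the upper station with crate M2 and crate M3.  [the lower station: crate K6, crate R6 | the upper station: crate M2, crate M3, crate R3, crate R5]
4. Keeper goes back to the lower station with crate R3 and crate R5.  [the lower station: crate K6, crate R3, crate R5, crate R6 | the upper station: crate M2, crate M3]
5. Keeper goes to the upper station with crate K6 and crate R6.  [the lower station: crate R3, crate R5 | the upper station: crate K6, crate M2, crate M3, crate R6]
6. Keeper goes back to the lower station alone.  [the lower station: crate R3, crate R5 | the upper station: crate K6, crate M2, crate M3, crate R6]
7. Keeper goes to the upper station with crate R3 and crate R5.  [the lower station: — | the upper station: crate K6, crate M2, crate M3, crate R3, crate R5, crate R6]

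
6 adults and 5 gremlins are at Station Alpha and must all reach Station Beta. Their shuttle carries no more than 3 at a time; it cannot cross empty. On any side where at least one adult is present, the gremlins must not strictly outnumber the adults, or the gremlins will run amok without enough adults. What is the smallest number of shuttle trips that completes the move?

Counting alone: each trip to Station Beta takes at most 3 across and each return brings at least 1 back, so after t trips out (and t−1 returns) at most 3t − (t−1) of the 11 are across; that first reaches 11 at t = 5, so at least 9 crossings are needed.
The plan below uses exactly 9 crossings, so it is optimal:
1. 3 gremlins → Station Beta.  (Station Alpha: 6A 2G; Station Beta: 0A 3G)
2. 1 gremlin ← Station Alpha.  (Station Alpha: 6A 3G; Station Beta: 0A 2G)
3. 3 adults → Station Beta.  (Station Alpha: 3A 3G; Station Beta: 3A 2G)
4. 1 adult ← Station Alpha.  (Station Alpha: 4A 3G; Station Beta: 2A 2G)
5. 2 adults and 1 gremlin → Station Beta.  (Station Alpha: 2A 2G; Station Beta: 4A 3G)
6. 1 adult ← Station Alpha.  (Station Alpha: 3A 2G; Station Beta: 3A 3G)
7. 2 adults and 1 gremlin → Station Beta.  (Station Alpha: 1A 1G; Station Beta: 5A 4G)
8. 1 adult ← Station Alpha.  (Station Alpha: 2A 1G; Station Beta: 4A 4G)
9. 2 adults and 1 gremlin → Station Beta.  (Station Alpha: 0A 0G; Station Beta: 6A 5G)

9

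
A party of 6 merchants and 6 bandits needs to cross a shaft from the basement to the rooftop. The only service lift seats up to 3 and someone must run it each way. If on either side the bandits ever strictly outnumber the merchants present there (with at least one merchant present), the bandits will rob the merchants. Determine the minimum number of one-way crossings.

Following every safe sequence of crossings from the start, the most of the 12 that can be at the rooftop as the service lift arrives there on crossings 1, 3, 5 is 3, 5, 6 respectively; the best ever achieved is 6 of 12.
From crossing 7 on, no configuration arises that was not already reachable earlier: only 17 distinct safe configurations (who is on which side, and where the service lift is) can ever be reached, none of them has everyone across, and every continuation just revisits them. They are: 0 merchants + 0 bandits across (service lift back at the start); 0 merchants + 1 bandit across (service lift there); 0 merchants + 1 bandit across (service lift back at the start); 0 merchants + 2 bandits across (service lift there); 0 merchants + 2 bandits across (service lift back at the start); 0 merchants + 3 bandits across (service lift there); 0 merchants + 3 bandits across (service lift back at the start); 0 merchants + 4 bandits across (service lift there); 0 merchants + 4 bandits across (service lift back at the start); 0 merchants + 5 bandits across (service lift there); 0 merchants + 5 bandits across (service lift back at the start); 0 merchants + 6 bandits across (service lift there); 1 merchant + 1 bandit across (service lift there); 1 merchant + 1 bandit across (service lift back at the start); 2 merchants + 2 bandits across (service lift there); 2 merchants + 2 bandits across (service lift back at the start); 3 merchants + 3 bandits across (service lift there). So no valid plan exists.

impossible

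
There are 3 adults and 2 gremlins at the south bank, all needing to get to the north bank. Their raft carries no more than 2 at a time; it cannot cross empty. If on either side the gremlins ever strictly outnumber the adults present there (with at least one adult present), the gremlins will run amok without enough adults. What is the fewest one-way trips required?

7

Counting alone: each trip to the north bank takes at most 2 across and each return brings at least 1 back, so after t trips out (and t−1 returns) at most 2t − (t−1) of the 5 are across; that first reaches 5 at t = 4, so at least 7 crossings are needed.
The plan below uses exactly 7 crossings, so it is optimal:
1. 2 gremlins → the north bank.  (the south bank: 3A 0G; the north bank: 0A 2G)
2. 1 gremlin ← the south bank.  (the south bank: 3A 1G; the north bank: 0A 1G)
3. 2 adults → the north bank.  (the south bank: 1A 1G; the north bank: 2A 1G)
4. 1 adult ← the south bank.  (the south bank: 2A 1G; the north bank: 1A 1G)
5. 1 adult and 1 gremlin → the north bank.  (the south bank: 1A 0G; the north bank: 2A 2G)
6. 1 gremlin ← the south bank.  (the south bank: 1A 1G; the north bank: 2A 1G)
7. 1 adult and 1 gremlin → the north bank.  (the south bank: 0A 0G; the north bank: 3A 2G)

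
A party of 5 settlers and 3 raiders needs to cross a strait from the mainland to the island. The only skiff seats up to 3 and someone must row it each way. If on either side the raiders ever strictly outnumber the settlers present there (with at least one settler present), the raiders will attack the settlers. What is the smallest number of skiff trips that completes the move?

7

Counting alone: each trip to the island takes at most 3 across and each return brings at least 1 back, so after t trips out (and t−1 returns) at most 3t − (t−1) of the 8 are across; that first reaches 8 at t = 4, so at least 7 crossings are needed.
The plan below uses exactly 7 crossings, so it is optimal:
1. 2 raiders → the island.  (the mainland: 5S 1R; the island: 0S 2R)
2. 1 raider ← the mainland.  (the mainland: 5S 2R; the island: 0S 1R)
3. 2 settlers and 1 raider → the island.  (the mainland: 3S 1R; the island: 2S 2R)
4. 1 raider ← the mainland.  (the mainland: 3S 2R; the island: 2S 1R)
5. 1 settler and 2 raiders → the island.  (the mainland: 2S 0R; the island: 3S 3R)
6. 1 raider ← the mainland.  (the mainland: 2S 1R; the island: 3S 2R)
7. 2 settlers and 1 raider → the island.  (the mainland: 0S 0R; the island: 5S 3R)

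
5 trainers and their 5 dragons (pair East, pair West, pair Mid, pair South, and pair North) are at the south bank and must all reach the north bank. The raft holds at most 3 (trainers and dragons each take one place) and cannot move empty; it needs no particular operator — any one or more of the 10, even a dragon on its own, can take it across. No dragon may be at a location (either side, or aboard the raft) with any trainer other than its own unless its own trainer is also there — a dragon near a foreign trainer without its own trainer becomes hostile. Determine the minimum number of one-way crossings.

11

Counting alone: each trip to the north bank takes at most 3 across and each return brings at least 1 back, so after t trips out (and t−1 returns) at most 3t − (t−1) of the 10 are across; that first reaches 10 at t = 5, so at least 9 crossings are needed.
The safety rule pushes this higher. Following every safe sequence of crossings, the most of the 10 that can be at the north bank as the raft arrives there on crossing 9 is 9 — never all 10.
So no plan with fewer than 11 crossings exists, and this one achieves 11:
1. dragon East and trainer East cross → the north bank.
2. trainer East crosses ← the south bank.
3. dragon Mid, dragon South, and dragon West cross → the north bank.
4. dragon East crosses ← the south bank.
5. trainer Mid, trainer South, and trainer West cross → the north bank.
6. dragon West and trainer West cross ← the south bank.
7. trainer East, trainer North, and trainer West cross → the north bank.
8. dragon Mid crosses ← the south bank.
9. dragon East and dragon West cross → the north bank.
10. dragon East crosses ← the south bank.
11. dragon East, dragon Mid, and dragon North cross → the north bank.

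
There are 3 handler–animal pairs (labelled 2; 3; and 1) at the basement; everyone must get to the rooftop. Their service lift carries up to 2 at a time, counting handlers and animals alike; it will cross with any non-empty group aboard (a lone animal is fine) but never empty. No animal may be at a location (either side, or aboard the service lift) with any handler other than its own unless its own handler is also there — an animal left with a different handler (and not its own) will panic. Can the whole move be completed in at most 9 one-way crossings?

Counting alone: each trip to the rooftop takes at most 2 across and each return brings at least 1 back, so after t trips out (and t−1 returns) at most 2t − (t−1) of the 6 are across; that first reaches 6 at t = 5, so at least 9 crossings are needed.
The safety rule pushes this higher. Following every safe sequence of crossings, the most of the 6 that can be at the rooftop as the service lift arrives there on crossing 9 is 5 — never all 6.
So the move cannot be finished within 9 crossings. (The shortest complete plan takes 11:)
1. animal 2 and handler 2 cross → the rooftop.
2. handler 2 crosses ← the basement.
3. animal 1 and animal 3 cross → the rooftop.
4. animal 2 crosses ← the basement.
5. handler 1 and handler 3 cross → the rooftop.
6. animal 3 and handler 3 cross ← the basement.
7. handler 2 and handler 3 cross → the rooftop.
8. animal 1 crosses ← the basement.
9. animal 2 and animal 3 cross → the rooftop.
10. handler 1 crosses ← the basement.
11. animal 1 and handler 1 cross → the rooftop.

No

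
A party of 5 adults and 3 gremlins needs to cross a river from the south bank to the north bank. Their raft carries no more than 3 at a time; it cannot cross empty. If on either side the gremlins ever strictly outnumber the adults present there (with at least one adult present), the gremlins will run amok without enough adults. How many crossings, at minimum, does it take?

Counting alone: each trip to the north bank takes at most 3 across and each return brings at least 1 back, so after t trips out (and t−1 returns) at most 3t − (t−1) of the 8 are across; that first reaches 8 at t = 4, so at least 7 crossings are needed.
The plan below uses exactly 7 crossings, so it is optimal:
1. 2 gremlins → the north bank.  (the south bank: 5A 1G; the north bank: 0A 2G)
2. 1 gremlin ← the south bank.  (the south bank: 5A 2G; the north bank: 0A 1G)
3. 2 adults and 1 gremlin → the north bank.  (the south bank: 3A 1G; the north bank: 2A 2G)
4. 1 gremlin ← the south bank.  (the south bank: 3A 2G; the north bank: 2A 1G)
5. 1 adult and 2 gremlins → the north bank.  (the south bank: 2A 0G; the north bank: 3A 3G)
6. 1 gremlin ← the south bank.  (the south bank: 2A 1G; the north bank: 3A 2G)
7. 2 adults and 1 gremlin → the north bank.  (the south bank: 0A 0G; the north bank: 5A 3G)

7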